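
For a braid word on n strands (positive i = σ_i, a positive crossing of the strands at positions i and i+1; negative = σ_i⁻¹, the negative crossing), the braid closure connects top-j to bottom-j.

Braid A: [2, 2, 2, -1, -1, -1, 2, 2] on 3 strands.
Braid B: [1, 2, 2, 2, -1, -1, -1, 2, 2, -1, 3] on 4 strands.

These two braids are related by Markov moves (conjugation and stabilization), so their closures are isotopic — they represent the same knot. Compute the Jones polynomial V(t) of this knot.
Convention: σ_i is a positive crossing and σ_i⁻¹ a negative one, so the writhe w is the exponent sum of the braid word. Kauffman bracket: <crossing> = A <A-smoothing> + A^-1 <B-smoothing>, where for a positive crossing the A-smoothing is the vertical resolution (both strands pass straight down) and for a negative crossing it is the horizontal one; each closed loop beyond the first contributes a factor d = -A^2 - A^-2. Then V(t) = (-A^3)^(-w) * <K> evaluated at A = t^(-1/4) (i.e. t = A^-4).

Markov-equivalent braids have isotopic closures, hence identical knot invariants. Strip the Markov moves from each word to reach a common short braid β, then compute V(t) once on β.
Braid A: s2 s2 s2 s1^-1 s1^-1 s1^-1 s2 s2 on 3 strands has no conjugating prefix/suffix or stabilization to strip; take β = s2 s2 s2 s1^-1 s1^-1 s1^-1 s2 s2.
Braid B: s1 s2 s2 s2 s1^-1 s1^-1 s1^-1 s2 s2 s1^-1 s3 on 4 strands reduces by inverse Markov moves (closure unchanged at each step):
  Destabilize: the word has the form β·s3 where s3 occurs only as the final letter (β ∈ B_3); drop it and the last strand → 3 strands.
  Deconjugate: the word is γ·β·γ⁻¹ with γ = s1 (prefix) and γ⁻¹ = s1^-1 (suffix); strip both.
Reduced to β = s2 s2 s2 s1^-1 s1^-1 s1^-1 s2 s2 on 3 strands, 8 crossings.
Both give the same β = s2 s2 s2 s1^-1 s1^-1 s1^-1 s2 s2 on 3 strands, so one state sum suffices:
Braid: s2 s2 s2 s1^-1 s1^-1 s1^-1 s2 s2 on 3 strands, 8 crossings.
Writhe w = (#positive) - (#negative) = 5 - 3 = 2.
State-sum expansion of <K>. There are 2^8 = 256 states.
For each crossing: s=0 is the vertical smoothing, s=1 horizontal. Crossing k contributes A^(sign_k * (1 - 2*s_k)); loop factor d = -A^2 - A^-2.
Tabulate the states by total A-exponent and number of loops L (A-exp: L × count):
  A^8: L=4 ×1
  A^6: L=3 ×8
  A^4: L=2 ×18, L=4 ×10
  A^2: L=1 ×15, L=3 ×31, L=5 ×10
  A^0: L=2 ×35, L=4 ×30, L=6 ×5
  A^-2: L=3 ×40, L=5 ×15, L=7 ×1
  A^-4: L=4 ×25, L=6 ×3
  A^-6: L=5 ×8
  A^-8: L=6 ×1
Each group contributes A^e * Σ count * d^(L-1):
Powers of d = -A^2 - A^-2: d^2 = A^4 + 2 + A^-4; d^3 = -A^6 - 3*A^2 - 3*A^-2 - A^-6; d^4 = A^8 + 4*A^4 + 6 + 4*A^-4 + A^-8; d^5 = -A^10 - 5*A^6 - 10*A^2 - 10*A^-2 - 5*A^-6 - A^-10; d^6 = A^12 + 6*A^8 + 15*A^4 + 20 + 15*A^-4 + 6*A^-8 + A^-12.
  A^8 * (d^3) = -A^14 - 3*A^10 - 3*A^6 - A^2
  A^6 * (8*d^2) = 8*A^10 + 16*A^6 + 8*A^2
  A^4 * (18*d + 10*d^3) = -10*A^10 - 48*A^6 - 48*A^2 - 10*A^-2
  A^2 * (15 + 31*d^2 + 10*d^4) = 10*A^10 + 71*A^6 + 137*A^2 + 71*A^-2 + 10*A^-6
  A^0 * (35*d + 30*d^3 + 5*d^5) = -5*A^10 - 55*A^6 - 175*A^2 - 175*A^-2 - 55*A^-6 - 5*A^-10
  A^-2 * (40*d^2 + 15*d^4 + d^6) = A^10 + 21*A^6 + 115*A^2 + 190*A^-2 + 115*A^-6 + 21*A^-10 + A^-14
  A^-4 * (25*d^3 + 3*d^5) = -3*A^6 - 40*A^2 - 105*A^-2 - 105*A^-6 - 40*A^-10 - 3*A^-14
  A^-6 * (8*d^4) = 8*A^2 + 32*A^-2 + 48*A^-6 + 32*A^-10 + 8*A^-14
  A^-8 * (d^5) = -A^2 - 5*A^-2 - 10*A^-6 - 10*A^-10 - 5*A^-14 - A^-18
Summing the groups: <K> = -A^14 + A^10 - A^6 + 3*A^2 - 2*A^-2 + 3*A^-6 - 2*A^-10 + A^-14 - A^-18
Normalise by the writhe: (-A^3)^(-w) = (-A^3)^(-2) = A^-6, so f(A) = A^-6 * <K> = -A^8 + A^4 - 1 + 3*A^-4 - 2*A^-8 + 3*A^-12 - 2*A^-16 + A^-20 - A^-24.
Substitute A = t^(-1/4), i.e. A^e → t^(-e/4): V(t) = -t^6 + t^5 - 2*t^4 + 3*t^3 - 2*t^2 + 3*t - 1 + t^-1 - t^-2

Answer: -t^6 + t^5 - 2*t^4 + 3*t^3 - 2*t^2 + 3*t - 1 + t^-1 - t^-2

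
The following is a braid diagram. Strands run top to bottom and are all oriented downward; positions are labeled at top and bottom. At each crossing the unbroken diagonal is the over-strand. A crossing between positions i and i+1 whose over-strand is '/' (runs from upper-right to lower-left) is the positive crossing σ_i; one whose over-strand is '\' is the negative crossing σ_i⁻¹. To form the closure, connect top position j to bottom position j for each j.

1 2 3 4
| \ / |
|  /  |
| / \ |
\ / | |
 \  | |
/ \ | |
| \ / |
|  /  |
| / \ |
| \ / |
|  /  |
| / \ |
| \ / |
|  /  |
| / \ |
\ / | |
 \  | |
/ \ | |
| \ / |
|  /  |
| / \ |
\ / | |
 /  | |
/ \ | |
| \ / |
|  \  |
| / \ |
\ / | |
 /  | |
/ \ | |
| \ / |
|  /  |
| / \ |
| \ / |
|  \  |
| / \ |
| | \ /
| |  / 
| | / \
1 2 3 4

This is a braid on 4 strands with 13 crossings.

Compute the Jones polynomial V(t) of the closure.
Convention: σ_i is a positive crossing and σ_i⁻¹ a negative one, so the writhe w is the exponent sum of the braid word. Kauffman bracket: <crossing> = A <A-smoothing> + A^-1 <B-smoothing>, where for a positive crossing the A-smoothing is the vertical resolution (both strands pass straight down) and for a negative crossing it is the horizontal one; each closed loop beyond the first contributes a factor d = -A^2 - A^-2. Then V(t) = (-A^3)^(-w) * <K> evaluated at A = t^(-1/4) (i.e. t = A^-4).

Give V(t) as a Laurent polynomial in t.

Reading the diagram top to bottom ('/'-over between positions i,i+1 = s_i, '\'-over = s_i^-1): braid word = s2 s1^-1 s2 s2 s2 s1^-1 s2 s1 s2^-1 s1 s2 s2^-1 s3.
The presented braid s2 s1^-1 s2 s2 s2 s1^-1 s2 s1 s2^-1 s1 s2 s2^-1 s3 on 4 strands reduces by inverse Markov moves (closure unchanged at each step):
  Destabilize: the word has the form β·s3 where s3 occurs only as the final letter (β ∈ B_3); drop it and the last strand → 3 strands.
  Deconjugate: the word is γ·β·γ⁻¹ with γ = s2 (prefix) and γ⁻¹ = s2^-1 (suffix); strip both.
Reduced to β = s1^-1 s2 s2 s2 s1^-1 s2 s1 s2^-1 s1 s2 on 3 strands, 10 crossings.
Compute on β:
Braid: s1^-1 s2 s2 s2 s1^-1 s2 s1 s2^-1 s1 s2 on 3 strands, 10 crossings.
Writhe w = (#positive) - (#negative) = 7 - 3 = 4.
Enumerate smoothing states for the bracket polynomial. There are 2^10 = 1024 states.
Smooth each crossing (0=||, 1=⌣⌢); contribution A^(Σ sign_k(1-2s_k)) * d^(L-1).
Tabulate the states by total A-exponent and number of loops L (A-exp: L × count):
  A^10: L=2 ×1
  A^8: L=1 ×5, L=3 ×5
  A^6: L=2 ×39, L=4 ×6
  A^4: L=1 ×34, L=3 ×85, L=5 ×1
  A^2: L=2 ×138, L=4 ×72
  A^0: L=1 ×48, L=3 ×167, L=5 ×37
  A^-2: L=2 ×91, L=4 ×109, L=6 ×10
  A^-4: L=3 ×82, L=5 ×37, L=7 ×1
  A^-6: L=4 ×40, L=6 ×5
  A^-8: L=5 ×10
  A^-10: L=6 ×1
Each group contributes A^e * Σ count * d^(L-1):
Powers of d = -A^2 - A^-2: d^2 = A^4 + 2 + A^-4; d^3 = -A^6 - 3*A^2 - 3*A^-2 - A^-6; d^4 = A^8 + 4*A^4 + 6 + 4*A^-4 + A^-8; d^5 = -A^10 - 5*A^6 - 10*A^2 - 10*A^-2 - 5*A^-6 - A^-10; d^6 = A^12 + 6*A^8 + 15*A^4 + 20 + 15*A^-4 + 6*A^-8 + A^-12.
  A^10 * (d) = -A^12 - A^8
  A^8 * (5 + 5*d^2) = 5*A^12 + 15*A^8 + 5*A^4
  A^6 * (39*d + 6*d^3) = -6*A^12 - 57*A^8 - 57*A^4 - 6
  A^4 * (34 + 85*d^2 + d^4) = A^12 + 89*A^8 + 210*A^4 + 89 + A^-4
  A^2 * (138*d + 72*d^3) = -72*A^8 - 354*A^4 - 354 - 72*A^-4
  A^0 * (48 + 167*d^2 + 37*d^4) = 37*A^8 + 315*A^4 + 604 + 315*A^-4 + 37*A^-8
  A^-2 * (91*d + 109*d^3 + 10*d^5) = -10*A^8 - 159*A^4 - 518 - 518*A^-4 - 159*A^-8 - 10*A^-12
  A^-4 * (82*d^2 + 37*d^4 + d^6) = A^8 + 43*A^4 + 245 + 406*A^-4 + 245*A^-8 + 43*A^-12 + A^-16
  A^-6 * (40*d^3 + 5*d^5) = -5*A^4 - 65 - 170*A^-4 - 170*A^-8 - 65*A^-12 - 5*A^-16
  A^-8 * (10*d^4) = 10 + 40*A^-4 + 60*A^-8 + 40*A^-12 + 10*A^-16
  A^-10 * (d^5) = -1 - 5*A^-4 - 10*A^-8 - 10*A^-12 - 5*A^-16 - A^-20
Summing the groups: <K> = -A^12 + 2*A^8 - 2*A^4 + 4 - 3*A^-4 + 3*A^-8 - 2*A^-12 + A^-16 - A^-20
Normalise by the writhe: (-A^3)^(-w) = (-A^3)^(-4) = A^-12, so f(A) = A^-12 * <K> = -1 + 2*A^-4 - 2*A^-8 + 4*A^-12 - 3*A^-16 + 3*A^-20 - 2*A^-24 + A^-28 - A^-32.
Substitute A = t^(-1/4), i.e. A^e → t^(-e/4): V(t) = -t^8 + t^7 - 2*t^6 + 3*t^5 - 3*t^4 + 4*t^3 - 2*t^2 + 2*t - 1

Answer: -t^8 + t^7 - 2*t^6 + 3*t^5 - 3*t^4 + 4*t^3 - 2*t^2 + 2*t - 1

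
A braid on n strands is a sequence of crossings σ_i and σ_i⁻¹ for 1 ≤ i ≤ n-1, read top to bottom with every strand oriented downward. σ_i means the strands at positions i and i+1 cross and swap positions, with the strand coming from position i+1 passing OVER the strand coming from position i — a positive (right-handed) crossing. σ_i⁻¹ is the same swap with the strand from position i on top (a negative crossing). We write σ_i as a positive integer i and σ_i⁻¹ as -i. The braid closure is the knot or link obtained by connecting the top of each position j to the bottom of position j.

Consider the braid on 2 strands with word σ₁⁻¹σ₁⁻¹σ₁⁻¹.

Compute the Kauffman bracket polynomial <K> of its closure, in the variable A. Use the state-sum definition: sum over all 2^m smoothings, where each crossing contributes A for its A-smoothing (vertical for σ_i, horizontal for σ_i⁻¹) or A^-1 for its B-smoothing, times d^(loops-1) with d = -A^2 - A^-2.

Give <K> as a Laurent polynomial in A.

A^7 - A^3 - A^-5

Derivation:
Braid: s1^-1 s1^-1 s1^-1 on 2 strands, 3 crossings.
Writhe w = (#positive) - (#negative) = 0 - 3 = -3.
State-sum expansion of <K>. There are 2^3 = 8 states.
For each crossing: s=0 is the vertical smoothing, s=1 horizontal. Crossing k contributes A^(sign_k * (1 - 2*s_k)); loop factor d = -A^2 - A^-2.
  state 000: A-exp=-3, loops=2, term = A^-3 * d^1
  state 001: A-exp=-1, loops=1, term = A^-1 * d^0
  state 010: A-exp=-1, loops=1, term = A^-1 * d^0
  state 011: A-exp=+1, loops=2, term = A^1 * d^1
  state 100: A-exp=-1, loops=1, term = A^-1 * d^0
  state 101: A-exp=+1, loops=2, term = A^1 * d^1
  state 110: A-exp=+1, loops=2, term = A^1 * d^1
  state 111: A-exp=+3, loops=3, term = A^3 * d^2
Collect the terms by A-exponent (count of states per loop number):
Powers of d = -A^2 - A^-2: d^2 = A^4 + 2 + A^-4.
  A^3 * (d^2) = A^7 + 2*A^3 + A^-1
  A^1 * (3*d) = -3*A^3 - 3*A^-1
  A^-1 * (3) = 3*A^-1
  A^-3 * (d) = -A^-1 - A^-5
Summing the groups: <K> = A^7 - A^3 - A^-5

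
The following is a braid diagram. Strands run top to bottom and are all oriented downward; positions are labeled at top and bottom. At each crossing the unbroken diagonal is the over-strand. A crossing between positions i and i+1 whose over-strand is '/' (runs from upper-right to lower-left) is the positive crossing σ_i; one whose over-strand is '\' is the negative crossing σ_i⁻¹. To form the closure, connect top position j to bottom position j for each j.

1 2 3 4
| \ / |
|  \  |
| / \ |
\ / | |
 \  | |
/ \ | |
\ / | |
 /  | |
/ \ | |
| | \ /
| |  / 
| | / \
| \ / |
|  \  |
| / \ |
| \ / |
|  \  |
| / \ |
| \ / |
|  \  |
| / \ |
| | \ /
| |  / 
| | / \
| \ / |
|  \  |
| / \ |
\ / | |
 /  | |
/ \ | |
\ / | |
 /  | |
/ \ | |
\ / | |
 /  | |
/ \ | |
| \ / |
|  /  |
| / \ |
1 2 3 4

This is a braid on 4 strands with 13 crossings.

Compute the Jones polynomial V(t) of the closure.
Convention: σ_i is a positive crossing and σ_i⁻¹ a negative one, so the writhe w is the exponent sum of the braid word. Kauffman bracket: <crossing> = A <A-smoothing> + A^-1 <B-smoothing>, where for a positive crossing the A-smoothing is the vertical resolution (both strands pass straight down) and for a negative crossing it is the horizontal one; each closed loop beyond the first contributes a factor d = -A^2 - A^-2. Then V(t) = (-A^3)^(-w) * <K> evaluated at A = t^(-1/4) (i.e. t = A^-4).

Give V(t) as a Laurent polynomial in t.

-t^5 + 2*t^4 - 3*t^3 + 5*t^2 - 5*t + 6 - 5*t^-1 + 3*t^-2 - 2*t^-3 + t^-4

Derivation:
Reading the diagram top to bottom ('/'-over between positions i,i+1 = s_i, '\'-over = s_i^-1): braid word = s2^-1 s1^-1 s1 s3 s2^-1 s2^-1 s2^-1 s3 s2^-1 s1 s1 s1 s2.
The presented braid s2^-1 s1^-1 s1 s3 s2^-1 s2^-1 s2^-1 s3 s2^-1 s1 s1 s1 s2 on 4 strands reduces by inverse Markov moves (closure unchanged at each step):
  Deconjugate: the word is γ·β·γ⁻¹ with γ = s2^-1 (prefix) and γ⁻¹ = s2 (suffix); strip both.
  Deconjugate: the word is γ·β·γ⁻¹ with γ = s1^-1 (prefix) and γ⁻¹ = s1 (suffix); strip both.
Reduced to β = s1 s3 s2^-1 s2^-1 s2^-1 s3 s2^-1 s1 s1 on 4 strands, 9 crossings.
Compute on β:
Braid: s1 s3 s2^-1 s2^-1 s2^-1 s3 s2^-1 s1 s1 on 4 strands, 9 crossings.
Writhe w = (#positive) - (#negative) = 5 - 4 = 1.
Enumerate smoothing states for the bracket polynomial. There are 2^9 = 512 states.
For each crossing: s=0 is the vertical smoothing, s=1 horizontal. Crossing k contributes A^(sign_k * (1 - 2*s_k)); loop factor d = -A^2 - A^-2.
Tabulate the states by total A-exponent and number of loops L (A-exp: L × count):
  A^9: L=6 ×1
  A^7: L=5 ×9
  A^5: L=4 ×33, L=6 ×3
  A^3: L=3 ×64, L=5 ×19, L=7 ×1
  A^1: L=2 ×68, L=4 ×52, L=6 ×6
  A^-1: L=1 ×33, L=3 ×75, L=5 ×18
  A^-3: L=2 ×51, L=4 ×32, L=6 ×1
  A^-5: L=3 ×32, L=5 ×4
  A^-7: L=4 ×9
  A^-9: L=5 ×1
Each group contributes A^e * Σ count * d^(L-1):
Powers of d = -A^2 - A^-2: d^2 = A^4 + 2 + A^-4; d^3 = -A^6 - 3*A^2 - 3*A^-2 - A^-6; d^4 = A^8 + 4*A^4 + 6 + 4*A^-4 + A^-8; d^5 = -A^10 - 5*A^6 - 10*A^2 - 10*A^-2 - 5*A^-6 - A^-10; d^6 = A^12 + 6*A^8 + 15*A^4 + 20 + 15*A^-4 + 6*A^-8 + A^-12.
  A^9 * (d^5) = -A^19 - 5*A^15 - 10*A^11 - 10*A^7 - 5*A^3 - A^-1
  A^7 * (9*d^4) = 9*A^15 + 36*A^11 + 54*A^7 + 36*A^3 + 9*A^-1
  A^5 * (33*d^3 + 3*d^5) = -3*A^15 - 48*A^11 - 129*A^7 - 129*A^3 - 48*A^-1 - 3*A^-5
  A^3 * (64*d^2 + 19*d^4 + d^6) = A^15 + 25*A^11 + 155*A^7 + 262*A^3 + 155*A^-1 + 25*A^-5 + A^-9
  A^1 * (68*d + 52*d^3 + 6*d^5) = -6*A^11 - 82*A^7 - 284*A^3 - 284*A^-1 - 82*A^-5 - 6*A^-9
  A^-1 * (33 + 75*d^2 + 18*d^4) = 18*A^7 + 147*A^3 + 291*A^-1 + 147*A^-5 + 18*A^-9
  A^-3 * (51*d + 32*d^3 + d^5) = -A^7 - 37*A^3 - 157*A^-1 - 157*A^-5 - 37*A^-9 - A^-13
  A^-5 * (32*d^2 + 4*d^4) = 4*A^3 + 48*A^-1 + 88*A^-5 + 48*A^-9 + 4*A^-13
  A^-7 * (9*d^3) = -9*A^-1 - 27*A^-5 - 27*A^-9 - 9*A^-13
  A^-9 * (d^4) = A^-1 + 4*A^-5 + 6*A^-9 + 4*A^-13 + A^-17
Summing the groups: <K> = -A^19 + 2*A^15 - 3*A^11 + 5*A^7 - 6*A^3 + 5*A^-1 - 5*A^-5 + 3*A^-9 - 2*A^-13 + A^-17
Normalise by the writhe: (-A^3)^(-w) = (-A^3)^(-1) = -A^-3, so f(A) = -A^-3 * <K> = A^16 - 2*A^12 + 3*A^8 - 5*A^4 + 6 - 5*A^-4 + 5*A^-8 - 3*A^-12 + 2*A^-16 - A^-20.
Substitute A = t^(-1/4), i.e. A^e → t^(-e/4): V(t) = -t^5 + 2*t^4 - 3*t^3 + 5*t^2 - 5*t + 6 - 5*t^-1 + 3*t^-2 - 2*t^-3 + t^-4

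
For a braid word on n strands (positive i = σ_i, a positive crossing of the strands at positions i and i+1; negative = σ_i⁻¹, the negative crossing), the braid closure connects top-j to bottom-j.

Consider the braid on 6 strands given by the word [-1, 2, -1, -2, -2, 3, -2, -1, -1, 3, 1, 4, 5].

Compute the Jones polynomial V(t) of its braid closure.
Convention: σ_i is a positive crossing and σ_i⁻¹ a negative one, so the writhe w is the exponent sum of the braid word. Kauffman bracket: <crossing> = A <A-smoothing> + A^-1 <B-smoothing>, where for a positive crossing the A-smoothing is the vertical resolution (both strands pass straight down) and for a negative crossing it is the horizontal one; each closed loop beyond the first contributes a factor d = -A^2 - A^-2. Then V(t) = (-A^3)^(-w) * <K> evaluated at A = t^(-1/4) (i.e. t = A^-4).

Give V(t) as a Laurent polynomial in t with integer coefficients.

t - 2 + 4*t^-1 - 5*t^-2 + 6*t^-3 - 5*t^-4 + 4*t^-5 - 3*t^-6 + t^-7

Derivation:
The presented braid s1^-1 s2 s1^-1 s2^-1 s2^-1 s3 s2^-1 s1^-1 s1^-1 s3 s1 s4 s5 on 6 strands reduces by inverse Markov moves (closure unchanged at each step):
  Destabilize: the word has the form β·s5 where s5 occurs only as the final letter (β ∈ B_5); drop it and the last strand → 5 strands.
  Destabilize: the word has the form β·s4 where s4 occurs only as the final letter (β ∈ B_4); drop it and the last strand → 4 strands.
  Deconjugate: the word is γ·β·γ⁻¹ with γ = s1^-1 (prefix) and γ⁻¹ = s1 (suffix); strip both.
Reduced to β = s2 s1^-1 s2^-1 s2^-1 s3 s2^-1 s1^-1 s1^-1 s3 on 4 strands, 9 crossings.
Compute on β:
Braid: s2 s1^-1 s2^-1 s2^-1 s3 s2^-1 s1^-1 s1^-1 s3 on 4 strands, 9 crossings.
Writhe w = (#positive) - (#negative) = 3 - 6 = -3.
Enumerate smoothing states for the bracket polynomial. There are 2^9 = 512 states.
Smooth each crossing (0=||, 1=⌣⌢); contribution A^(Σ sign_k(1-2s_k)) * d^(L-1).
Tabulate the states by total A-exponent and number of loops L (A-exp: L × count):
  A^9: L=6 ×1
  A^7: L=5 ×9
  A^5: L=4 ×35, L=6 ×1
  A^3: L=3 ×73, L=5 ×11
  A^1: L=2 ×82, L=4 ×43, L=6 ×1
  A^-1: L=1 ×40, L=3 ×79, L=5 ×7
  A^-3: L=2 ×63, L=4 ×21
  A^-5: L=1 ×9, L=3 ×26, L=5 ×1
  A^-7: L=2 ×6, L=4 ×3
  A^-9: L=3 ×1
Each group contributes A^e * Σ count * d^(L-1):
Powers of d = -A^2 - A^-2: d^2 = A^4 + 2 + A^-4; d^3 = -A^6 - 3*A^2 - 3*A^-2 - A^-6; d^4 = A^8 + 4*A^4 + 6 + 4*A^-4 + A^-8; d^5 = -A^10 - 5*A^6 - 10*A^2 - 10*A^-2 - 5*A^-6 - A^-10.
  A^9 * (d^5) = -A^19 - 5*A^15 - 10*A^11 - 10*A^7 - 5*A^3 - A^-1
  A^7 * (9*d^4) = 9*A^15 + 36*A^11 + 54*A^7 + 36*A^3 + 9*A^-1
  A^5 * (35*d^3 + d^5) = -A^15 - 40*A^11 - 115*A^7 - 115*A^3 - 40*A^-1 - A^-5
  A^3 * (73*d^2 + 11*d^4) = 11*A^11 + 117*A^7 + 212*A^3 + 117*A^-1 + 11*A^-5
  A^1 * (82*d + 43*d^3 + d^5) = -A^11 - 48*A^7 - 221*A^3 - 221*A^-1 - 48*A^-5 - A^-9
  A^-1 * (40 + 79*d^2 + 7*d^4) = 7*A^7 + 107*A^3 + 240*A^-1 + 107*A^-5 + 7*A^-9
  A^-3 * (63*d + 21*d^3) = -21*A^3 - 126*A^-1 - 126*A^-5 - 21*A^-9
  A^-5 * (9 + 26*d^2 + d^4) = A^3 + 30*A^-1 + 67*A^-5 + 30*A^-9 + A^-13
  A^-7 * (6*d + 3*d^3) = -3*A^-1 - 15*A^-5 - 15*A^-9 - 3*A^-13
  A^-9 * (d^2) = A^-5 + 2*A^-9 + A^-13
Summing the groups: <K> = -A^19 + 3*A^15 - 4*A^11 + 5*A^7 - 6*A^3 + 5*A^-1 - 4*A^-5 + 2*A^-9 - A^-13
Normalise by the writhe: (-A^3)^(-w) = (-A^3)^(3) = -A^9, so f(A) = -A^9 * <K> = A^28 - 3*A^24 + 4*A^20 - 5*A^16 + 6*A^12 - 5*A^8 + 4*A^4 - 2 + A^-4.
Substitute A = t^(-1/4), i.e. A^e → t^(-e/4): V(t) = t - 2 + 4*t^-1 - 5*t^-2 + 6*t^-3 - 5*t^-4 + 4*t^-5 - 3*t^-6 + t^-7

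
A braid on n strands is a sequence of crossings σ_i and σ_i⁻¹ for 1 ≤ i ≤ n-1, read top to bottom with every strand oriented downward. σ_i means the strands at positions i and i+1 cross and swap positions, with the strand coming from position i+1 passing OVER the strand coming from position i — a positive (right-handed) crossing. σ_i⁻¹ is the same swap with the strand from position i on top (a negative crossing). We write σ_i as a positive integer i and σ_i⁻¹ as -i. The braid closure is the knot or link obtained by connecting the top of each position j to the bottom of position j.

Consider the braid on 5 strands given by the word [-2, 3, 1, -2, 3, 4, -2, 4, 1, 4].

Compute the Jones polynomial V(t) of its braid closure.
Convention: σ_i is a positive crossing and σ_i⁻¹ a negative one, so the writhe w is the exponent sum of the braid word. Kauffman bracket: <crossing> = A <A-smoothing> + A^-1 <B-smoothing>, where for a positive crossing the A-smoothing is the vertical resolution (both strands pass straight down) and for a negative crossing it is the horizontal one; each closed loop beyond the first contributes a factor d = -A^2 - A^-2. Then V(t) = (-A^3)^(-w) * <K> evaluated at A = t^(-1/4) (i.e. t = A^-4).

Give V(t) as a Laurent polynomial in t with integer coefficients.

Braid: s2^-1 s3 s1 s2^-1 s3 s4 s2^-1 s4 s1 s4 on 5 strands, 10 crossings.
Writhe w = (#positive) - (#negative) = 7 - 3 = 4.
State-sum expansion of <K>. There are 2^10 = 1024 states.
Each crossing splits two ways (0=vertical, 1=horizontal). The state's weight is A^(#A-smoothings - #B-smoothings) * d^(loops - 1).
Tabulate the states by total A-exponent and number of loops L (A-exp: L × count):
  A^10: L=6 ×1
  A^8: L=5 ×10
  A^6: L=4 ×42, L=6 ×3
  A^4: L=3 ×95, L=5 ×24, L=7 ×1
  A^2: L=2 ×117, L=4 ×86, L=6 ×7
  A^0: L=1 ×63, L=3 ×157, L=5 ×32
  A^-2: L=2 ×120, L=4 ×87, L=6 ×3
  A^-4: L=3 ×99, L=5 ×21
  A^-6: L=4 ×43, L=6 ×2
  A^-8: L=5 ×10
  A^-10: L=6 ×1
Each group contributes A^e * Σ count * d^(L-1):
Powers of d = -A^2 - A^-2: d^2 = A^4 + 2 + A^-4; d^3 = -A^6 - 3*A^2 - 3*A^-2 - A^-6; d^4 = A^8 + 4*A^4 + 6 + 4*A^-4 + A^-8; d^5 = -A^10 - 5*A^6 - 10*A^2 - 10*A^-2 - 5*A^-6 - A^-10; d^6 = A^12 + 6*A^8 + 15*A^4 + 20 + 15*A^-4 + 6*A^-8 + A^-12.
  A^10 * (d^5) = -A^20 - 5*A^16 - 10*A^12 - 10*A^8 - 5*A^4 - 1
  A^8 * (10*d^4) = 10*A^16 + 40*A^12 + 60*A^8 + 40*A^4 + 10
  A^6 * (42*d^3 + 3*d^5) = -3*A^16 - 57*A^12 - 156*A^8 - 156*A^4 - 57 - 3*A^-4
  A^4 * (95*d^2 + 24*d^4 + d^6) = A^16 + 30*A^12 + 206*A^8 + 354*A^4 + 206 + 30*A^-4 + A^-8
  A^2 * (117*d + 86*d^3 + 7*d^5) = -7*A^12 - 121*A^8 - 445*A^4 - 445 - 121*A^-4 - 7*A^-8
  A^0 * (63 + 157*d^2 + 32*d^4) = 32*A^8 + 285*A^4 + 569 + 285*A^-4 + 32*A^-8
  A^-2 * (120*d + 87*d^3 + 3*d^5) = -3*A^8 - 102*A^4 - 411 - 411*A^-4 - 102*A^-8 - 3*A^-12
  A^-4 * (99*d^2 + 21*d^4) = 21*A^4 + 183 + 324*A^-4 + 183*A^-8 + 21*A^-12
  A^-6 * (43*d^3 + 2*d^5) = -2*A^4 - 53 - 149*A^-4 - 149*A^-8 - 53*A^-12 - 2*A^-16
  A^-8 * (10*d^4) = 10 + 40*A^-4 + 60*A^-8 + 40*A^-12 + 10*A^-16
  A^-10 * (d^5) = -1 - 5*A^-4 - 10*A^-8 - 10*A^-12 - 5*A^-16 - A^-20
Summing the groups: <K> = -A^20 + 3*A^16 - 4*A^12 + 8*A^8 - 10*A^4 + 10 - 10*A^-4 + 8*A^-8 - 5*A^-12 + 3*A^-16 - A^-20
Normalise by the writhe: (-A^3)^(-w) = (-A^3)^(-4) = A^-12, so f(A) = A^-12 * <K> = -A^8 + 3*A^4 - 4 + 8*A^-4 - 10*A^-8 + 10*A^-12 - 10*A^-16 + 8*A^-20 - 5*A^-24 + 3*A^-28 - A^-32.
Substitute A = t^(-1/4), i.e. A^e → t^(-e/4): V(t) = -t^8 + 3*t^7 - 5*t^6 + 8*t^5 - 10*t^4 + 10*t^3 - 10*t^2 + 8*t - 4 + 3*t^-1 - t^-2

Answer: -t^8 + 3*t^7 - 5*t^6 + 8*t^5 - 10*t^4 + 10*t^3 - 10*t^2 + 8*t - 4 + 3*t^-1 - t^-2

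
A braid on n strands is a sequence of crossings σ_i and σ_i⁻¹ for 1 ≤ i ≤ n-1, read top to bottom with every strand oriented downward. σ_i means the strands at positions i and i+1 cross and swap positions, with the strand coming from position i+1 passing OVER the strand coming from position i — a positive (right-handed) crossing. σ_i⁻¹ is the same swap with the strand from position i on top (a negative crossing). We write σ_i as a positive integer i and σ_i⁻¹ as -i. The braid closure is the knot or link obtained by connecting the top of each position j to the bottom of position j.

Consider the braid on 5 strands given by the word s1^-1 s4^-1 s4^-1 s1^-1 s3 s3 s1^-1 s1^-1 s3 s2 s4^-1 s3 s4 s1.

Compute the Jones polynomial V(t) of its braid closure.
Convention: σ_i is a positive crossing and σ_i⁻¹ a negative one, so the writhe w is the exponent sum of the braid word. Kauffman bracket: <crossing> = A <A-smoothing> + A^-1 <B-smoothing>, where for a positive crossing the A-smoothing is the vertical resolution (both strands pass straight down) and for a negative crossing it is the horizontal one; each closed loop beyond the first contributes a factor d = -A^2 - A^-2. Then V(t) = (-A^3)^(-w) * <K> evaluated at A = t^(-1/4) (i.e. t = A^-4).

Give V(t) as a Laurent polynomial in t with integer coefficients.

The presented braid s1^-1 s4^-1 s4^-1 s1^-1 s3 s3 s1^-1 s1^-1 s3 s2 s4^-1 s3 s4 s1 on 5 strands reduces by inverse Markov moves (closure unchanged at each step):
  Deconjugate: the word is γ·β·γ⁻¹ with γ = s1^-1 s4^-1 (prefix) and γ⁻¹ = s4 s1 (suffix); strip both.
Reduced to β = s4^-1 s1^-1 s3 s3 s1^-1 s1^-1 s3 s2 s4^-1 s3 on 5 strands, 10 crossings.
Compute on β:
Braid: s4^-1 s1^-1 s3 s3 s1^-1 s1^-1 s3 s2 s4^-1 s3 on 5 strands, 10 crossings.
Writhe w = (#positive) - (#negative) = 5 - 5 = 0.
State-sum expansion of <K>. There are 2^10 = 1024 states.
Each crossing splits two ways (0=vertical, 1=horizontal). The state's weight is A^(#A-smoothings - #B-smoothings) * d^(loops - 1).
Tabulate the states by total A-exponent and number of loops L (A-exp: L × count):
  A^10: L=6 ×1
  A^8: L=5 ×10
  A^6: L=4 ×41, L=6 ×4
  A^4: L=3 ×83, L=5 ×36, L=7 ×1
  A^2: L=2 ×84, L=4 ×107, L=6 ×19
  A^0: L=1 ×33, L=3 ×143, L=5 ×70, L=7 ×6
  A^-2: L=2 ×68, L=4 ×116, L=6 ×25, L=8 ×1
  A^-4: L=3 ×64, L=5 ×52, L=7 ×4
  A^-6: L=4 ×33, L=6 ×12
  A^-8: L=5 ×9, L=7 ×1
  A^-10: L=6 ×1
Each group contributes A^e * Σ count * d^(L-1):
Powers of d = -A^2 - A^-2: d^2 = A^4 + 2 + A^-4; d^3 = -A^6 - 3*A^2 - 3*A^-2 - A^-6; d^4 = A^8 + 4*A^4 + 6 + 4*A^-4 + A^-8; d^5 = -A^10 - 5*A^6 - 10*A^2 - 10*A^-2 - 5*A^-6 - A^-10; d^6 = A^12 + 6*A^8 + 15*A^4 + 20 + 15*A^-4 + 6*A^-8 + A^-12; d^7 = -A^14 - 7*A^10 - 21*A^6 - 35*A^2 - 35*A^-2 - 21*A^-6 - 7*A^-10 - A^-14.
  A^10 * (d^5) = -A^20 - 5*A^16 - 10*A^12 - 10*A^8 - 5*A^4 - 1
  A^8 * (10*d^4) = 10*A^16 + 40*A^12 + 60*A^8 + 40*A^4 + 10
  A^6 * (41*d^3 + 4*d^5) = -4*A^16 - 61*A^12 - 163*A^8 - 163*A^4 - 61 - 4*A^-4
  A^4 * (83*d^2 + 36*d^4 + d^6) = A^16 + 42*A^12 + 242*A^8 + 402*A^4 + 242 + 42*A^-4 + A^-8
  A^2 * (84*d + 107*d^3 + 19*d^5) = -19*A^12 - 202*A^8 - 595*A^4 - 595 - 202*A^-4 - 19*A^-8
  A^0 * (33 + 143*d^2 + 70*d^4 + 6*d^6) = 6*A^12 + 106*A^8 + 513*A^4 + 859 + 513*A^-4 + 106*A^-8 + 6*A^-12
  A^-2 * (68*d + 116*d^3 + 25*d^5 + d^7) = -A^12 - 32*A^8 - 262*A^4 - 701 - 701*A^-4 - 262*A^-8 - 32*A^-12 - A^-16
  A^-4 * (64*d^2 + 52*d^4 + 4*d^6) = 4*A^8 + 76*A^4 + 332 + 520*A^-4 + 332*A^-8 + 76*A^-12 + 4*A^-16
  A^-6 * (33*d^3 + 12*d^5) = -12*A^4 - 93 - 219*A^-4 - 219*A^-8 - 93*A^-12 - 12*A^-16
  A^-8 * (9*d^4 + d^6) = A^4 + 15 + 51*A^-4 + 74*A^-8 + 51*A^-12 + 15*A^-16 + A^-20
  A^-10 * (d^5) = -1 - 5*A^-4 - 10*A^-8 - 10*A^-12 - 5*A^-16 - A^-20
Summing the groups: <K> = -A^20 + 2*A^16 - 3*A^12 + 5*A^8 - 5*A^4 + 6 - 5*A^-4 + 3*A^-8 - 2*A^-12 + A^-16
Normalise by the writhe: (-A^3)^(-w) = (-A^3)^(0) = 1, so f(A) = 1 * <K> = -A^20 + 2*A^16 - 3*A^12 + 5*A^8 - 5*A^4 + 6 - 5*A^-4 + 3*A^-8 - 2*A^-12 + A^-16.
Substitute A = t^(-1/4), i.e. A^e → t^(-e/4): V(t) = t^4 - 2*t^3 + 3*t^2 - 5*t + 6 - 5*t^-1 + 5*t^-2 - 3*t^-3 + 2*t^-4 - t^-5

Answer: t^4 - 2*t^3 + 3*t^2 - 5*t + 6 - 5*t^-1 + 5*t^-2 - 3*t^-3 + 2*t^-4 - t^-5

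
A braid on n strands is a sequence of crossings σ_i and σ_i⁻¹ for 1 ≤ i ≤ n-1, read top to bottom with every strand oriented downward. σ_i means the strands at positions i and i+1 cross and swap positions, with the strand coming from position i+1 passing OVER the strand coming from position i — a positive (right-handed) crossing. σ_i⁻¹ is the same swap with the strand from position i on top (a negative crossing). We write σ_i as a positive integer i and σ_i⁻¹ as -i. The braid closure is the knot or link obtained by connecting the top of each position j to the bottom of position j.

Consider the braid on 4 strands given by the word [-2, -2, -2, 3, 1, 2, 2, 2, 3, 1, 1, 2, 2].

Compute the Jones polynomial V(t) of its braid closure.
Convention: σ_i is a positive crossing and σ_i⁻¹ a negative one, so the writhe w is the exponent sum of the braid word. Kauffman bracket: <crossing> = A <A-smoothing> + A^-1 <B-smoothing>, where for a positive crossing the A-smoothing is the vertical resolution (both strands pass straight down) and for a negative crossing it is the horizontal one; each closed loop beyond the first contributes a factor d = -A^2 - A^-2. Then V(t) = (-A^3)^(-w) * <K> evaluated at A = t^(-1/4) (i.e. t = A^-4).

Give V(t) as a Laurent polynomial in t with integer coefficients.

t^10 - 3*t^9 + 4*t^8 - 6*t^7 + 6*t^6 - 5*t^5 + 5*t^4 - 2*t^3 + t^2

Derivation:
The presented braid s2^-1 s2^-1 s2^-1 s3 s1 s2 s2 s2 s3 s1 s1 s2 s2 on 4 strands reduces by inverse Markov moves (closure unchanged at each step):
  Deconjugate: the word is γ·β·γ⁻¹ with γ = s2^-1 s2^-1 (prefix) and γ⁻¹ = s2 s2 (suffix); strip both.
Reduced to β = s2^-1 s3 s1 s2 s2 s2 s3 s1 s1 on 4 strands, 9 crossings.
Compute on β:
Braid: s2^-1 s3 s1 s2 s2 s2 s3 s1 s1 on 4 strands, 9 crossings.
Writhe w = (#positive) - (#negative) = 8 - 1 = 7.
Enumerate smoothing states for the bracket polynomial. There are 2^9 = 512 states.
For each crossing: s=0 is the vertical smoothing, s=1 horizontal. Crossing k contributes A^(sign_k * (1 - 2*s_k)); loop factor d = -A^2 - A^-2.
Tabulate the states by total A-exponent and number of loops L (A-exp: L × count):
  A^9: L=3 ×1
  A^7: L=2 ×5, L=4 ×4
  A^5: L=1 ×6, L=3 ×27, L=5 ×3
  A^3: L=2 ×57, L=4 ×26, L=6 ×1
  A^1: L=1 ×39, L=3 ×77, L=5 ×10
  A^-1: L=2 ×81, L=4 ×44, L=6 ×1
  A^-3: L=3 ×73, L=5 ×11
  A^-5: L=4 ×35, L=6 ×1
  A^-7: L=5 ×9
  A^-9: L=6 ×1
Each group contributes A^e * Σ count * d^(L-1):
Powers of d = -A^2 - A^-2: d^2 = A^4 + 2 + A^-4; d^3 = -A^6 - 3*A^2 - 3*A^-2 - A^-6; d^4 = A^8 + 4*A^4 + 6 + 4*A^-4 + A^-8; d^5 = -A^10 - 5*A^6 - 10*A^2 - 10*A^-2 - 5*A^-6 - A^-10.
  A^9 * (d^2) = A^13 + 2*A^9 + A^5
  A^7 * (5*d + 4*d^3) = -4*A^13 - 17*A^9 - 17*A^5 - 4*A
  A^5 * (6 + 27*d^2 + 3*d^4) = 3*A^13 + 39*A^9 + 78*A^5 + 39*A + 3*A^-3
  A^3 * (57*d + 26*d^3 + d^5) = -A^13 - 31*A^9 - 145*A^5 - 145*A - 31*A^-3 - A^-7
  A^1 * (39 + 77*d^2 + 10*d^4) = 10*A^9 + 117*A^5 + 253*A + 117*A^-3 + 10*A^-7
  A^-1 * (81*d + 44*d^3 + d^5) = -A^9 - 49*A^5 - 223*A - 223*A^-3 - 49*A^-7 - A^-11
  A^-3 * (73*d^2 + 11*d^4) = 11*A^5 + 117*A + 212*A^-3 + 117*A^-7 + 11*A^-11
  A^-5 * (35*d^3 + d^5) = -A^5 - 40*A - 115*A^-3 - 115*A^-7 - 40*A^-11 - A^-15
  A^-7 * (9*d^4) = 9*A + 36*A^-3 + 54*A^-7 + 36*A^-11 + 9*A^-15
  A^-9 * (d^5) = -A - 5*A^-3 - 10*A^-7 - 10*A^-11 - 5*A^-15 - A^-19
Summing the groups: <K> = -A^13 + 2*A^9 - 5*A^5 + 5*A - 6*A^-3 + 6*A^-7 - 4*A^-11 + 3*A^-15 - A^-19
Normalise by the writhe: (-A^3)^(-w) = (-A^3)^(-7) = -A^-21, so f(A) = -A^-21 * <K> = A^-8 - 2*A^-12 + 5*A^-16 - 5*A^-20 + 6*A^-24 - 6*A^-28 + 4*A^-32 - 3*A^-36 + A^-40.
Substitute A = t^(-1/4), i.e. A^e → t^(-e/4): V(t) = t^10 - 3*t^9 + 4*t^8 - 6*t^7 + 6*t^6 - 5*t^5 + 5*t^4 - 2*t^3 + t^2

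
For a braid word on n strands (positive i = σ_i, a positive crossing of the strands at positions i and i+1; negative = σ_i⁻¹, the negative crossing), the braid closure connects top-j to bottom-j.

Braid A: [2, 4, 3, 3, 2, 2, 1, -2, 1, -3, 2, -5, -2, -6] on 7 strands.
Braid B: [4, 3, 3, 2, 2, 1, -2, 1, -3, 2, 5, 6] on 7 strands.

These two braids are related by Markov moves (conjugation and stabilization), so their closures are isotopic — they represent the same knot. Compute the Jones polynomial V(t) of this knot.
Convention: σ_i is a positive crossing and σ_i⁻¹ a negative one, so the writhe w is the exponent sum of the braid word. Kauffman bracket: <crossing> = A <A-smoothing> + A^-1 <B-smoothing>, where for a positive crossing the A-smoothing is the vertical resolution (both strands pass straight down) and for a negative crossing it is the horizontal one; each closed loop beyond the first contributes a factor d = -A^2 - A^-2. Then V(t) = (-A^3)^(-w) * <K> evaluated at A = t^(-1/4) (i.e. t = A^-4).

-t^8 + t^7 - 2*t^6 + 3*t^5 - 2*t^4 + 3*t^3 - 2*t^2 + t

Derivation:
Markov-equivalent braids have isotopic closures, hence identical knot invariants. Strip the Markov moves from each word to reach a common short braid β, then compute V(t) once on β.
Braid A: s2 s4 s3 s3 s2 s2 s1 s2^-1 s1 s3^-1 s2 s5^-1 s2^-1 s6^-1 on 7 strands reduces by inverse Markov moves (closure unchanged at each step):
  Destabilize: the word has the form β·s6^-1 where s6^-1 occurs only as the final letter (β ∈ B_6); drop it and the last strand → 6 strands.
  Deconjugate: the word is γ·β·γ⁻¹ with γ = s2 (prefix) and γ⁻¹ = s2^-1 (suffix); strip both.
  Destabilize: the word has the form β·s5^-1 where s5^-1 occurs only as the final letter (β ∈ B_5); drop it and the last strand → 5 strands.
Reduced to β = s4 s3 s3 s2 s2 s1 s2^-1 s1 s3^-1 s2 on 5 strands, 10 crossings.
Braid B: s4 s3 s3 s2 s2 s1 s2^-1 s1 s3^-1 s2 s5 s6 on 7 strands reduces by inverse Markov moves (closure unchanged at each step):
  Destabilize: the word has the form β·s6 where s6 occurs only as the final letter (β ∈ B_6); drop it and the last strand → 6 strands.
  Destabilize: the word has the form β·s5 where s5 occurs only as the final letter (β ∈ B_5); drop it and the last strand → 5 strands.
Reduced to β = s4 s3 s3 s2 s2 s1 s2^-1 s1 s3^-1 s2 on 5 strands, 10 crossings.
Both give the same β = s4 s3 s3 s2 s2 s1 s2^-1 s1 s3^-1 s2 on 5 strands, so one state sum suffices:
Braid: s4 s3 s3 s2 s2 s1 s2^-1 s1 s3^-1 s2 on 5 strands, 10 crossings.
Writhe w = (#positive) - (#negative) = 8 - 2 = 6.
Enumerate smoothing states for the bracket polynomial. There are 2^10 = 1024 states.
Each crossing splits two ways (0=vertical, 1=horizontal). The state's weight is A^(#A-smoothings - #B-smoothings) * d^(loops - 1).
Tabulate the states by total A-exponent and number of loops L (A-exp: L × count):
  A^10: L=3 ×1
  A^8: L=2 ×3, L=4 ×7
  A^6: L=1 ×2, L=3 ×29, L=5 ×14
  A^4: L=2 ×39, L=4 ×72, L=6 ×9
  A^2: L=1 ×17, L=3 ×137, L=5 ×54, L=7 ×2
  A^0: L=2 ×109, L=4 ×128, L=6 ×15
  A^-2: L=1 ×30, L=3 ×132, L=5 ×47, L=7 ×1
  A^-4: L=2 ×49, L=4 ×65, L=6 ×6
  A^-6: L=3 ×31, L=5 ×14
  A^-8: L=4 ×9, L=6 ×1
  A^-10: L=5 ×1
Each group contributes A^e * Σ count * d^(L-1):
Powers of d = -A^2 - A^-2: d^2 = A^4 + 2 + A^-4; d^3 = -A^6 - 3*A^2 - 3*A^-2 - A^-6; d^4 = A^8 + 4*A^4 + 6 + 4*A^-4 + A^-8; d^5 = -A^10 - 5*A^6 - 10*A^2 - 10*A^-2 - 5*A^-6 - A^-10; d^6 = A^12 + 6*A^8 + 15*A^4 + 20 + 15*A^-4 + 6*A^-8 + A^-12.
  A^10 * (d^2) = A^14 + 2*A^10 + A^6
  A^8 * (3*d + 7*d^3) = -7*A^14 - 24*A^10 - 24*A^6 - 7*A^2
  A^6 * (2 + 29*d^2 + 14*d^4) = 14*A^14 + 85*A^10 + 144*A^6 + 85*A^2 + 14*A^-2
  A^4 * (39*d + 72*d^3 + 9*d^5) = -9*A^14 - 117*A^10 - 345*A^6 - 345*A^2 - 117*A^-2 - 9*A^-6
  A^2 * (17 + 137*d^2 + 54*d^4 + 2*d^6) = 2*A^14 + 66*A^10 + 383*A^6 + 655*A^2 + 383*A^-2 + 66*A^-6 + 2*A^-10
  A^0 * (109*d + 128*d^3 + 15*d^5) = -15*A^10 - 203*A^6 - 643*A^2 - 643*A^-2 - 203*A^-6 - 15*A^-10
  A^-2 * (30 + 132*d^2 + 47*d^4 + d^6) = A^10 + 53*A^6 + 335*A^2 + 596*A^-2 + 335*A^-6 + 53*A^-10 + A^-14
  A^-4 * (49*d + 65*d^3 + 6*d^5) = -6*A^6 - 95*A^2 - 304*A^-2 - 304*A^-6 - 95*A^-10 - 6*A^-14
  A^-6 * (31*d^2 + 14*d^4) = 14*A^2 + 87*A^-2 + 146*A^-6 + 87*A^-10 + 14*A^-14
  A^-8 * (9*d^3 + d^5) = -A^2 - 14*A^-2 - 37*A^-6 - 37*A^-10 - 14*A^-14 - A^-18
  A^-10 * (d^4) = A^-2 + 4*A^-6 + 6*A^-10 + 4*A^-14 + A^-18
Summing the groups: <K> = A^14 - 2*A^10 + 3*A^6 - 2*A^2 + 3*A^-2 - 2*A^-6 + A^-10 - A^-14
Normalise by the writhe: (-A^3)^(-w) = (-A^3)^(-6) = A^-18, so f(A) = A^-18 * <K> = A^-4 - 2*A^-8 + 3*A^-12 - 2*A^-16 + 3*A^-20 - 2*A^-24 + A^-28 - A^-32.
Substitute A = t^(-1/4), i.e. A^e → t^(-e/4): V(t) = -t^8 + t^7 - 2*t^6 + 3*t^5 - 2*t^4 + 3*t^3 - 2*t^2 + t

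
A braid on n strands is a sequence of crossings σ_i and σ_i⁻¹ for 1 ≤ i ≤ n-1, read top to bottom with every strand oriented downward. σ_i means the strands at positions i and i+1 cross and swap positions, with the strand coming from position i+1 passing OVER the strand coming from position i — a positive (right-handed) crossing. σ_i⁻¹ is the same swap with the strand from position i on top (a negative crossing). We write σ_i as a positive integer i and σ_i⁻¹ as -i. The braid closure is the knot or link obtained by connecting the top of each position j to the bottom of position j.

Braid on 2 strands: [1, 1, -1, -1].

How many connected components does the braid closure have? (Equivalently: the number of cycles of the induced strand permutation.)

Track the strand permutation on 2 strands, starting from identity.
  step 1: s1 swaps positions 1,2 -> [2 1]
  step 2: s1 swaps positions 1,2 -> [1 2]
  step 3: s1^-1 swaps positions 1,2 -> [2 1]
  step 4: s1^-1 swaps positions 1,2 -> [1 2]
Final permutation (position -> original strand): [1 2]
Closure components = cycle count of this permutation = 2.

Answer: 2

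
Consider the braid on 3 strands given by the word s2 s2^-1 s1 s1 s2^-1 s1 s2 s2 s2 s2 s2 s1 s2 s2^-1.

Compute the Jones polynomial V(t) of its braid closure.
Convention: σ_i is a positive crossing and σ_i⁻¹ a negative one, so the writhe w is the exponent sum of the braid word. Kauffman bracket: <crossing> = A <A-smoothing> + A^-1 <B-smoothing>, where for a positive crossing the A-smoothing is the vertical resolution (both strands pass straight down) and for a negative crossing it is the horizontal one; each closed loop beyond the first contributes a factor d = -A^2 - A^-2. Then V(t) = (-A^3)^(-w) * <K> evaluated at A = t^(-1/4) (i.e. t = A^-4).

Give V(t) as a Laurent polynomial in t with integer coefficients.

The presented braid s2 s2^-1 s1 s1 s2^-1 s1 s2 s2 s2 s2 s2 s1 s2 s2^-1 on 3 strands reduces by inverse Markov moves (closure unchanged at each step):
  Deconjugate: the word is γ·β·γ⁻¹ with γ = s2 s2^-1 (prefix) and γ⁻¹ = s2 s2^-1 (suffix); strip both.
Reduced to β = s1 s1 s2^-1 s1 s2 s2 s2 s2 s2 s1 on 3 strands, 10 crossings.
Compute on β:
Braid: s1 s1 s2^-1 s1 s2 s2 s2 s2 s2 s1 on 3 strands, 10 crossings.
Writhe w = (#positive) - (#negative) = 9 - 1 = 8.
Computing the Kauffman bracket via state sum. There are 2^10 = 1024 states.
Smooth each crossing (0=||, 1=⌣⌢); contribution A^(Σ sign_k(1-2s_k)) * d^(L-1).
Tabulate the states by total A-exponent and number of loops L (A-exp: L × count):
  A^10: L=2 ×1
  A^8: L=1 ×4, L=3 ×6
  A^6: L=2 ×35, L=4 ×10
  A^4: L=1 ×35, L=3 ×75, L=5 ×10
  A^2: L=2 ×115, L=4 ×90, L=6 ×5
  A^0: L=3 ×185, L=5 ×66, L=7 ×1
  A^-2: L=4 ×180, L=6 ×30
  A^-4: L=5 ×112, L=7 ×8
  A^-6: L=6 ×44, L=8 ×1
  A^-8: L=7 ×10
  A^-10: L=8 ×1
Each group contributes A^e * Σ count * d^(L-1):
Powers of d = -A^2 - A^-2: d^2 = A^4 + 2 + A^-4; d^3 = -A^6 - 3*A^2 - 3*A^-2 - A^-6; d^4 = A^8 + 4*A^4 + 6 + 4*A^-4 + A^-8; d^5 = -A^10 - 5*A^6 - 10*A^2 - 10*A^-2 - 5*A^-6 - A^-10; d^6 = A^12 + 6*A^8 + 15*A^4 + 20 + 15*A^-4 + 6*A^-8 + A^-12; d^7 = -A^14 - 7*A^10 - 21*A^6 - 35*A^2 - 35*A^-2 - 21*A^-6 - 7*A^-10 - A^-14.
  A^10 * (d) = -A^12 - A^8
  A^8 * (4 + 6*d^2) = 6*A^12 + 16*A^8 + 6*A^4
  A^6 * (35*d + 10*d^3) = -10*A^12 - 65*A^8 - 65*A^4 - 10
  A^4 * (35 + 75*d^2 + 10*d^4) = 10*A^12 + 115*A^8 + 245*A^4 + 115 + 10*A^-4
  A^2 * (115*d + 90*d^3 + 5*d^5) = -5*A^12 - 115*A^8 - 435*A^4 - 435 - 115*A^-4 - 5*A^-8
  A^0 * (185*d^2 + 66*d^4 + d^6) = A^12 + 72*A^8 + 464*A^4 + 786 + 464*A^-4 + 72*A^-8 + A^-12
  A^-2 * (180*d^3 + 30*d^5) = -30*A^8 - 330*A^4 - 840 - 840*A^-4 - 330*A^-8 - 30*A^-12
  A^-4 * (112*d^4 + 8*d^6) = 8*A^8 + 160*A^4 + 568 + 832*A^-4 + 568*A^-8 + 160*A^-12 + 8*A^-16
  A^-6 * (44*d^5 + d^7) = -A^8 - 51*A^4 - 241 - 475*A^-4 - 475*A^-8 - 241*A^-12 - 51*A^-16 - A^-20
  A^-8 * (10*d^6) = 10*A^4 + 60 + 150*A^-4 + 200*A^-8 + 150*A^-12 + 60*A^-16 + 10*A^-20
  A^-10 * (d^7) = -A^4 - 7 - 21*A^-4 - 35*A^-8 - 35*A^-12 - 21*A^-16 - 7*A^-20 - A^-24
Summing the groups: <K> = A^12 - A^8 + 3*A^4 - 4 + 5*A^-4 - 5*A^-8 + 5*A^-12 - 4*A^-16 + 2*A^-20 - A^-24
Normalise by the writhe: (-A^3)^(-w) = (-A^3)^(-8) = A^-24, so f(A) = A^-24 * <K> = A^-12 - A^-16 + 3*A^-20 - 4*A^-24 + 5*A^-28 - 5*A^-32 + 5*A^-36 - 4*A^-40 + 2*A^-44 - A^-48.
Substitute A = t^(-1/4), i.e. A^e → t^(-e/4): V(t) = -t^12 + 2*t^11 - 4*t^10 + 5*t^9 - 5*t^8 + 5*t^7 - 4*t^6 + 3*t^5 - t^4 + t^3

Answer: -t^12 + 2*t^11 - 4*t^10 + 5*t^9 - 5*t^8 + 5*t^7 - 4*t^6 + 3*t^5 - t^4 + t^3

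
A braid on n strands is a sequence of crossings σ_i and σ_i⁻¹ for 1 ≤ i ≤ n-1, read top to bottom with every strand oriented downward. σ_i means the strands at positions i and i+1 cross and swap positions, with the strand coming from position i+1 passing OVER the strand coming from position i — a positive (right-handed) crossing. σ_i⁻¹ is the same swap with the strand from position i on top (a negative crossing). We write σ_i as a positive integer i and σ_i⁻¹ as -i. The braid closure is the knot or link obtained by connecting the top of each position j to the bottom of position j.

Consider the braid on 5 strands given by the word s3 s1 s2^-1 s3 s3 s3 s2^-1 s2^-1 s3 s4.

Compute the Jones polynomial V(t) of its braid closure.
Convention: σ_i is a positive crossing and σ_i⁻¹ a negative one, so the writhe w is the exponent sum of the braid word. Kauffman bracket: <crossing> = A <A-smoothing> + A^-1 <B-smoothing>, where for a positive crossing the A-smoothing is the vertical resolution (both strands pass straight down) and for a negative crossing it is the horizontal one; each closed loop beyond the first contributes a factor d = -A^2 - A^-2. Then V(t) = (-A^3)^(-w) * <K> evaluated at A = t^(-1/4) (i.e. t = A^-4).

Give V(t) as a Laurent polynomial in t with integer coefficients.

The presented braid s3 s1 s2^-1 s3 s3 s3 s2^-1 s2^-1 s3 s4 on 5 strands reduces by inverse Markov moves (closure unchanged at each step):
  Destabilize: the word has the form β·s4 where s4 occurs only as the final letter (β ∈ B_4); drop it and the last strand → 4 strands.
Reduced to β = s3 s1 s2^-1 s3 s3 s3 s2^-1 s2^-1 s3 on 4 strands, 9 crossings.
Compute on β:
Braid: s3 s1 s2^-1 s3 s3 s3 s2^-1 s2^-1 s3 on 4 strands, 9 crossings.
Writhe w = (#positive) - (#negative) = 6 - 3 = 3.
Enumerate smoothing states for the bracket polynomial. There are 2^9 = 512 states.
Each crossing splits two ways (0=vertical, 1=horizontal). The state's weight is A^(#A-smoothings - #B-smoothings) * d^(loops - 1).
Tabulate the states by total A-exponent and number of loops L (A-exp: L × count):
  A^9: L=5 ×1
  A^7: L=4 ×9
  A^5: L=3 ×32, L=5 ×4
  A^3: L=2 ×51, L=4 ×32, L=6 ×1
  A^1: L=1 ×27, L=3 ×81, L=5 ×18
  A^-1: L=2 ×53, L=4 ×67, L=6 ×6
  A^-3: L=3 ×50, L=5 ×33, L=7 ×1
  A^-5: L=4 ×27, L=6 ×9
  A^-7: L=5 ×8, L=7 ×1
  A^-9: L=6 ×1
Each group contributes A^e * Σ count * d^(L-1):
Powers of d = -A^2 - A^-2: d^2 = A^4 + 2 + A^-4; d^3 = -A^6 - 3*A^2 - 3*A^-2 - A^-6; d^4 = A^8 + 4*A^4 + 6 + 4*A^-4 + A^-8; d^5 = -A^10 - 5*A^6 - 10*A^2 - 10*A^-2 - 5*A^-6 - A^-10; d^6 = A^12 + 6*A^8 + 15*A^4 + 20 + 15*A^-4 + 6*A^-8 + A^-12.
  A^9 * (d^4) = A^17 + 4*A^13 + 6*A^9 + 4*A^5 + A
  A^7 * (9*d^3) = -9*A^13 - 27*A^9 - 27*A^5 - 9*A
  A^5 * (32*d^2 + 4*d^4) = 4*A^13 + 48*A^9 + 88*A^5 + 48*A + 4*A^-3
  A^3 * (51*d + 32*d^3 + d^5) = -A^13 - 37*A^9 - 157*A^5 - 157*A - 37*A^-3 - A^-7
  A^1 * (27 + 81*d^2 + 18*d^4) = 18*A^9 + 153*A^5 + 297*A + 153*A^-3 + 18*A^-7
  A^-1 * (53*d + 67*d^3 + 6*d^5) = -6*A^9 - 97*A^5 - 314*A - 314*A^-3 - 97*A^-7 - 6*A^-11
  A^-3 * (50*d^2 + 33*d^4 + d^6) = A^9 + 39*A^5 + 197*A + 318*A^-3 + 197*A^-7 + 39*A^-11 + A^-15
  A^-5 * (27*d^3 + 9*d^5) = -9*A^5 - 72*A - 171*A^-3 - 171*A^-7 - 72*A^-11 - 9*A^-15
  A^-7 * (8*d^4 + d^6) = A^5 + 14*A + 47*A^-3 + 68*A^-7 + 47*A^-11 + 14*A^-15 + A^-19
  A^-9 * (d^5) = -A - 5*A^-3 - 10*A^-7 - 10*A^-11 - 5*A^-15 - A^-19
Summing the groups: <K> = A^17 - 2*A^13 + 3*A^9 - 5*A^5 + 4*A - 5*A^-3 + 4*A^-7 - 2*A^-11 + A^-15
Normalise by the writhe: (-A^3)^(-w) = (-A^3)^(-3) = -A^-9, so f(A) = -A^-9 * <K> = -A^8 + 2*A^4 - 3 + 5*A^-4 - 4*A^-8 + 5*A^-12 - 4*A^-16 + 2*A^-20 - A^-24.
Substitute A = t^(-1/4), i.e. A^e → t^(-e/4): V(t) = -t^6 + 2*t^5 - 4*t^4 + 5*t^3 - 4*t^2 + 5*t - 3 + 2*t^-1 - t^-2

Answer: -t^6 + 2*t^5 - 4*t^4 + 5*t^3 - 4*t^2 + 5*t - 3 + 2*t^-1 - t^-2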